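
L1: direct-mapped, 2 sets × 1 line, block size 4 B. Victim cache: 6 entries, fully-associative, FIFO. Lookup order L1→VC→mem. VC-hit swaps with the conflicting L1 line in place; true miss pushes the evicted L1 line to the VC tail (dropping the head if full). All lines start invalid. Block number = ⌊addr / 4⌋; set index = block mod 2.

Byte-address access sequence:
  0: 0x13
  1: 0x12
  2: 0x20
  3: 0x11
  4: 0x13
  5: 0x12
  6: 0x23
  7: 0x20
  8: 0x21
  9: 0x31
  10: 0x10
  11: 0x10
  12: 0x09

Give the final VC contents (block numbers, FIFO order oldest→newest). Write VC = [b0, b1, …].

#0 0x13→b4/s0 MISS; vc=[]
#1 0x12→b4/s0 L1-HIT; vc=[]
#2 0x20→b8/s0 MISS; vc=[4]
#3 0x11→b4/s0 VC-HIT; vc=[8]
#4 0x13→b4/s0 L1-HIT; vc=[8]
#5 0x12→b4/s0 L1-HIT; vc=[8]
#6 0x23→b8/s0 VC-HIT; vc=[4]
#7 0x20→b8/s0 L1-HIT; vc=[4]
#8 0x21→b8/s0 L1-HIT; vc=[4]
#9 0x31→b12/s0 MISS; vc=[4,8]
#10 0x10→b4/s0 VC-HIT; vc=[12,8]
#11 0x10→b4/s0 L1-HIT; vc=[12,8]
#12 0x9→b2/s0 MISS; vc=[12,8,4]

VC = [12, 8, 4]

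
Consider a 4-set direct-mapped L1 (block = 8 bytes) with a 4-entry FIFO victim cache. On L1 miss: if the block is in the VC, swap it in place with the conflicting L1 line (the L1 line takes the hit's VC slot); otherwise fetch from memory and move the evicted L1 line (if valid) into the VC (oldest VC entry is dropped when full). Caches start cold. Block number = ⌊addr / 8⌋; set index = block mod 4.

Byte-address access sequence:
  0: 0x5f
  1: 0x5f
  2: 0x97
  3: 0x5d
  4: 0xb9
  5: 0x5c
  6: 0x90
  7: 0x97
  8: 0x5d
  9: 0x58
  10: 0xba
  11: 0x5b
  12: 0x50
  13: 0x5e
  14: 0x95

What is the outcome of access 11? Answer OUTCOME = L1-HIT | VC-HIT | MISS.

  [0] addr=0x5f blk=11 s=3: MISS | VC []
  [1] addr=0x5f blk=11 s=3: L1-HIT | VC []
  [2] addr=0x97 blk=18 s=2: MISS | VC []
  [3] addr=0x5d blk=11 s=3: L1-HIT | VC []
  [4] addr=0xb9 blk=23 s=3: MISS | VC [11]
  [5] addr=0x5c blk=11 s=3: VC-HIT | VC [23]
  [6] addr=0x90 blk=18 s=2: L1-HIT | VC [23]
  [7] addr=0x97 blk=18 s=2: L1-HIT | VC [23]
  [8] addr=0x5d blk=11 s=3: L1-HIT | VC [23]
  [9] addr=0x58 blk=11 s=3: L1-HIT | VC [23]
  [10] addr=0xba blk=23 s=3: VC-HIT | VC [11]
  [11] addr=0x5b blk=11 s=3: VC-HIT | VC [23]
  [12] addr=0x50 blk=10 s=2: MISS | VC [23, 18]
  [13] addr=0x5e blk=11 s=3: L1-HIT | VC [23, 18]
  [14] addr=0x95 blk=18 s=2: VC-HIT | VC [23, 10]

OUTCOME = VC-HIT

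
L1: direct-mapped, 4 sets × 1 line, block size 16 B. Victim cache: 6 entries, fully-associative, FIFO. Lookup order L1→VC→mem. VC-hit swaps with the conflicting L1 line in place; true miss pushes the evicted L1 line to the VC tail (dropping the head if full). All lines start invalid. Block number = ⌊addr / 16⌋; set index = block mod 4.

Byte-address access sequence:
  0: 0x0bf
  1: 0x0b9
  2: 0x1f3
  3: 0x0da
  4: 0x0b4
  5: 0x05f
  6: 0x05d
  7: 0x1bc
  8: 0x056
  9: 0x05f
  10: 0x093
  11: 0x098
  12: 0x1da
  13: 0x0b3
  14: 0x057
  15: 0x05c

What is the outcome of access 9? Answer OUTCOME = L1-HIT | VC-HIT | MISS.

OUTCOME = L1-HIT

  [0] addr=0xbf blk=11 s=3: MISS | VC []
  [1] addr=0xb9 blk=11 s=3: L1-HIT | VC []
  [2] addr=0x1f3 blk=31 s=3: MISS | VC [11]
  [3] addr=0xda blk=13 s=1: MISS | VC [11]
  [4] addr=0xb4 blk=11 s=3: VC-HIT | VC [31]
  [5] addr=0x5f blk=5 s=1: MISS | VC [31, 13]
  [6] addr=0x5d blk=5 s=1: L1-HIT | VC [31, 13]
  [7] addr=0x1bc blk=27 s=3: MISS | VC [31, 13, 11]
  [8] addr=0x56 blk=5 s=1: L1-HIT | VC [31, 13, 11]
  [9] addr=0x5f blk=5 s=1: L1-HIT | VC [31, 13, 11]
  [10] addr=0x93 blk=9 s=1: MISS | VC [31, 13, 11, 5]
  [11] addr=0x98 blk=9 s=1: L1-HIT | VC [31, 13, 11, 5]
  [12] addr=0x1da blk=29 s=1: MISS | VC [31, 13, 11, 5, 9]
  [13] addr=0xb3 blk=11 s=3: VC-HIT | VC [31, 13, 27, 5, 9]
  [14] addr=0x57 blk=5 s=1: VC-HIT | VC [31, 13, 27, 29, 9]
  [15] addr=0x5c blk=5 s=1: L1-HIT | VC [31, 13, 27, 29, 9]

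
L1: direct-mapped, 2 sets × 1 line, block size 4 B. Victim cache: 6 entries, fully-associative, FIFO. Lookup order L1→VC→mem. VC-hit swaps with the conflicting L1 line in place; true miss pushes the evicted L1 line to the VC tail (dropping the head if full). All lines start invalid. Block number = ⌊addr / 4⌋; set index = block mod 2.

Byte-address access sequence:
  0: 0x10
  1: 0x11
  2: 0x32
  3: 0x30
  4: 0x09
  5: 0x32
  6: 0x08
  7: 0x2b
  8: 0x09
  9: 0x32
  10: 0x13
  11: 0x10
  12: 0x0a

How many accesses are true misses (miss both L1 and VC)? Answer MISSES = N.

0: 0x10 (blk 4, set 0) → MISS  vc=[]
1: 0x11 (blk 4, set 0) → L1-HIT  vc=[]
2: 0x32 (blk 12, set 0) → MISS  vc=[4]
3: 0x30 (blk 12, set 0) → L1-HIT  vc=[4]
4: 0x9 (blk 2, set 0) → MISS  vc=[4, 12]
5: 0x32 (blk 12, set 0) → VC-HIT  vc=[4, 2]
6: 0x8 (blk 2, set 0) → VC-HIT  vc=[4, 12]
7: 0x2b (blk 10, set 0) → MISS  vc=[4, 12, 2]
8: 0x9 (blk 2, set 0) → VC-HIT  vc=[4, 12, 10]
9: 0x32 (blk 12, set 0) → VC-HIT  vc=[4, 2, 10]
10: 0x13 (blk 4, set 0) → VC-HIT  vc=[12, 2, 10]
11: 0x10 (blk 4, set 0) → L1-HIT  vc=[12, 2, 10]
12: 0xa (blk 2, set 0) → VC-HIT  vc=[12, 4, 10]

MISSES = 4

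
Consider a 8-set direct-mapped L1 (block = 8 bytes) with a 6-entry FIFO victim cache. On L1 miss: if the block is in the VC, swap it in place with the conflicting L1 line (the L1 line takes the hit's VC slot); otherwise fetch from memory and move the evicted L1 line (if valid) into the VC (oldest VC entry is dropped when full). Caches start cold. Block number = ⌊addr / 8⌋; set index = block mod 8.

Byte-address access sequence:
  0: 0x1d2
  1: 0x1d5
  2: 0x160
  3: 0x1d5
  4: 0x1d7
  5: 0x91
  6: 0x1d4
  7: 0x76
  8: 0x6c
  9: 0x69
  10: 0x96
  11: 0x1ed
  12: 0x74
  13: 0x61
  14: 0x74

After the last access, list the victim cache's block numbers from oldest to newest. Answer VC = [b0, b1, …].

VC = [58, 13, 44]

#0 0x1d2→b58/s2 MISS; vc=[]
#1 0x1d5→b58/s2 L1-HIT; vc=[]
#2 0x160→b44/s4 MISS; vc=[]
#3 0x1d5→b58/s2 L1-HIT; vc=[]
#4 0x1d7→b58/s2 L1-HIT; vc=[]
#5 0x91→b18/s2 MISS; vc=[58]
#6 0x1d4→b58/s2 VC-HIT; vc=[18]
#7 0x76→b14/s6 MISS; vc=[18]
#8 0x6c→b13/s5 MISS; vc=[18]
#9 0x69→b13/s5 L1-HIT; vc=[18]
#10 0x96→b18/s2 VC-HIT; vc=[58]
#11 0x1ed→b61/s5 MISS; vc=[58,13]
#12 0x74→b14/s6 L1-HIT; vc=[58,13]
#13 0x61→b12/s4 MISS; vc=[58,13,44]
#14 0x74→b14/s6 L1-HIT; vc=[58,13,44]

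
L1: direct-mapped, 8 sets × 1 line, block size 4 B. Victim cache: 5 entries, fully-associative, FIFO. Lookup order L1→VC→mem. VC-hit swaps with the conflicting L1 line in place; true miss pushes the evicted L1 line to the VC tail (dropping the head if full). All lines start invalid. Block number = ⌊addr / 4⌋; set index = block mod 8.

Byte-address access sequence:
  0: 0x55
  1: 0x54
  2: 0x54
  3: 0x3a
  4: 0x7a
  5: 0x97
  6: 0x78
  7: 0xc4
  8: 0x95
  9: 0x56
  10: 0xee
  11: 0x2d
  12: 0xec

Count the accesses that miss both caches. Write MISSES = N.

MISSES = 7

0: 0x55 (blk 21, set 5) → MISS  vc=[]
1: 0x54 (blk 21, set 5) → L1-HIT  vc=[]
2: 0x54 (blk 21, set 5) → L1-HIT  vc=[]
3: 0x3a (blk 14, set 6) → MISS  vc=[]
4: 0x7a (blk 30, set 6) → MISS  vc=[14]
5: 0x97 (blk 37, set 5) → MISS  vc=[14, 21]
6: 0x78 (blk 30, set 6) → L1-HIT  vc=[14, 21]
7: 0xc4 (blk 49, set 1) → MISS  vc=[14, 21]
8: 0x95 (blk 37, set 5) → L1-HIT  vc=[14, 21]
9: 0x56 (blk 21, set 5) → VC-HIT  vc=[14, 37]
10: 0xee (blk 59, set 3) → MISS  vc=[14, 37]
11: 0x2d (blk 11, set 3) → MISS  vc=[14, 37, 59]
12: 0xec (blk 59, set 3) → VC-HIT  vc=[14, 37, 11]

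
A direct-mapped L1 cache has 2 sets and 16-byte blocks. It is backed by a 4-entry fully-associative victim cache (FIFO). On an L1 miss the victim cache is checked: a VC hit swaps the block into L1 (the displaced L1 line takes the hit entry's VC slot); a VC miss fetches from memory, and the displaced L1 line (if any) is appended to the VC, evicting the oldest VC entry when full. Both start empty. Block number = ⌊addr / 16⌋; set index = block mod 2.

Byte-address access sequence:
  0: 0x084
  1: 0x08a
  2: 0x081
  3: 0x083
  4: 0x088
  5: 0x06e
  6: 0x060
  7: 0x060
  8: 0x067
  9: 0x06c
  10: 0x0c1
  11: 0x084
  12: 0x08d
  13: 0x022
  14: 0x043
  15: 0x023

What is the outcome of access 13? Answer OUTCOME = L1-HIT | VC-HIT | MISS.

OUTCOME = MISS

  [0] addr=0x84 blk=8 s=0: MISS | VC []
  [1] addr=0x8a blk=8 s=0: L1-HIT | VC []
  [2] addr=0x81 blk=8 s=0: L1-HIT | VC []
  [3] addr=0x83 blk=8 s=0: L1-HIT | VC []
  [4] addr=0x88 blk=8 s=0: L1-HIT | VC []
  [5] addr=0x6e blk=6 s=0: MISS | VC [8]
  [6] addr=0x60 blk=6 s=0: L1-HIT | VC [8]
  [7] addr=0x60 blk=6 s=0: L1-HIT | VC [8]
  [8] addr=0x67 blk=6 s=0: L1-HIT | VC [8]
  [9] addr=0x6c blk=6 s=0: L1-HIT | VC [8]
  [10] addr=0xc1 blk=12 s=0: MISS | VC [8, 6]
  [11] addr=0x84 blk=8 s=0: VC-HIT | VC [12, 6]
  [12] addr=0x8d blk=8 s=0: L1-HIT | VC [12, 6]
  [13] addr=0x22 blk=2 s=0: MISS | VC [12, 6, 8]
  [14] addr=0x43 blk=4 s=0: MISS | VC [12, 6, 8, 2]
  [15] addr=0x23 blk=2 s=0: VC-HIT | VC [12, 6, 8, 4]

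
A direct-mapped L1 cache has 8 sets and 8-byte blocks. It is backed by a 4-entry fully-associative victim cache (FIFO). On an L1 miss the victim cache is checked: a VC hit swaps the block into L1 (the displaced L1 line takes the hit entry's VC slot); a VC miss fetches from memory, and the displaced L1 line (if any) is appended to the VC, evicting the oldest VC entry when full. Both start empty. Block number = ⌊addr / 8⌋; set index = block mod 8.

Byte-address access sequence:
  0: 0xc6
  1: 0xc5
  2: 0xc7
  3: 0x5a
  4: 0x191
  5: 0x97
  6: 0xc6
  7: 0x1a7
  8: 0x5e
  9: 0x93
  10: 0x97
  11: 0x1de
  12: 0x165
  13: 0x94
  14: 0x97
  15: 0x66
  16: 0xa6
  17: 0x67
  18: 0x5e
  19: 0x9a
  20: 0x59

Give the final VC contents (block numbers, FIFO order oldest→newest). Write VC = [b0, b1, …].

VC = [52, 44, 20, 19]

#0 0xc6→b24/s0 MISS; vc=[]
#1 0xc5→b24/s0 L1-HIT; vc=[]
#2 0xc7→b24/s0 L1-HIT; vc=[]
#3 0x5a→b11/s3 MISS; vc=[]
#4 0x191→b50/s2 MISS; vc=[]
#5 0x97→b18/s2 MISS; vc=[50]
#6 0xc6→b24/s0 L1-HIT; vc=[50]
#7 0x1a7→b52/s4 MISS; vc=[50]
#8 0x5e→b11/s3 L1-HIT; vc=[50]
#9 0x93→b18/s2 L1-HIT; vc=[50]
#10 0x97→b18/s2 L1-HIT; vc=[50]
#11 0x1de→b59/s3 MISS; vc=[50,11]
#12 0x165→b44/s4 MISS; vc=[50,11,52]
#13 0x94→b18/s2 L1-HIT; vc=[50,11,52]
#14 0x97→b18/s2 L1-HIT; vc=[50,11,52]
#15 0x66→b12/s4 MISS; vc=[50,11,52,44]
#16 0xa6→b20/s4 MISS; vc=[11,52,44,12]
#17 0x67→b12/s4 VC-HIT; vc=[11,52,44,20]
#18 0x5e→b11/s3 VC-HIT; vc=[59,52,44,20]
#19 0x9a→b19/s3 MISS; vc=[52,44,20,11]
#20 0x59→b11/s3 VC-HIT; vc=[52,44,20,19]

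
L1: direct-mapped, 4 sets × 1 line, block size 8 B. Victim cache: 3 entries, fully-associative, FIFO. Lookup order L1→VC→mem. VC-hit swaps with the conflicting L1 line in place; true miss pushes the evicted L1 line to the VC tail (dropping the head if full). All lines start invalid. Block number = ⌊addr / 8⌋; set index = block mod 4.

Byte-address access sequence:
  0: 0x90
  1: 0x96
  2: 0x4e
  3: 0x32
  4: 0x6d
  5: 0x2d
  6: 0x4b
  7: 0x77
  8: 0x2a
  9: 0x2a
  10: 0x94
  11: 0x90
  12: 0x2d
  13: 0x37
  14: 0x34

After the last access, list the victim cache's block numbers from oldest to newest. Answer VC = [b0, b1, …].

VC = [13, 18, 14]

#0 0x90→b18/s2 MISS; vc=[]
#1 0x96→b18/s2 L1-HIT; vc=[]
#2 0x4e→b9/s1 MISS; vc=[]
#3 0x32→b6/s2 MISS; vc=[18]
#4 0x6d→b13/s1 MISS; vc=[18,9]
#5 0x2d→b5/s1 MISS; vc=[18,9,13]
#6 0x4b→b9/s1 VC-HIT; vc=[18,5,13]
#7 0x77→b14/s2 MISS; vc=[5,13,6]
#8 0x2a→b5/s1 VC-HIT; vc=[9,13,6]
#9 0x2a→b5/s1 L1-HIT; vc=[9,13,6]
#10 0x94→b18/s2 MISS; vc=[13,6,14]
#11 0x90→b18/s2 L1-HIT; vc=[13,6,14]
#12 0x2d→b5/s1 L1-HIT; vc=[13,6,14]
#13 0x37→b6/s2 VC-HIT; vc=[13,18,14]
#14 0x34→b6/s2 L1-HIT; vc=[13,18,14]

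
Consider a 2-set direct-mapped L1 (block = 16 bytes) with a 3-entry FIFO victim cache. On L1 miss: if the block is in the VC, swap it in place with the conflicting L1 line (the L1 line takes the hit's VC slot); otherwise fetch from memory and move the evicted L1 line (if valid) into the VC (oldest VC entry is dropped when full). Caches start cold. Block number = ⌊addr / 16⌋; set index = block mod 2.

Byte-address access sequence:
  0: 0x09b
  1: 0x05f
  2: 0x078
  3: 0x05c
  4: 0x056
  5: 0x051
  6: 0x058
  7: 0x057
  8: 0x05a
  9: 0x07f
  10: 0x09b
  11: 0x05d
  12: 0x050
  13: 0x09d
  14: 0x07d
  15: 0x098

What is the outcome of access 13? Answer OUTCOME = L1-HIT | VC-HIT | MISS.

OUTCOME = VC-HIT

#0 0x9b→b9/s1 MISS; vc=[]
#1 0x5f→b5/s1 MISS; vc=[9]
#2 0x78→b7/s1 MISS; vc=[9,5]
#3 0x5c→b5/s1 VC-HIT; vc=[9,7]
#4 0x56→b5/s1 L1-HIT; vc=[9,7]
#5 0x51→b5/s1 L1-HIT; vc=[9,7]
#6 0x58→b5/s1 L1-HIT; vc=[9,7]
#7 0x57→b5/s1 L1-HIT; vc=[9,7]
#8 0x5a→b5/s1 L1-HIT; vc=[9,7]
#9 0x7f→b7/s1 VC-HIT; vc=[9,5]
#10 0x9b→b9/s1 VC-HIT; vc=[7,5]
#11 0x5d→b5/s1 VC-HIT; vc=[7,9]
#12 0x50→b5/s1 L1-HIT; vc=[7,9]
#13 0x9d→b9/s1 VC-HIT; vc=[7,5]
#14 0x7d→b7/s1 VC-HIT; vc=[9,5]
#15 0x98→b9/s1 VC-HIT; vc=[7,5]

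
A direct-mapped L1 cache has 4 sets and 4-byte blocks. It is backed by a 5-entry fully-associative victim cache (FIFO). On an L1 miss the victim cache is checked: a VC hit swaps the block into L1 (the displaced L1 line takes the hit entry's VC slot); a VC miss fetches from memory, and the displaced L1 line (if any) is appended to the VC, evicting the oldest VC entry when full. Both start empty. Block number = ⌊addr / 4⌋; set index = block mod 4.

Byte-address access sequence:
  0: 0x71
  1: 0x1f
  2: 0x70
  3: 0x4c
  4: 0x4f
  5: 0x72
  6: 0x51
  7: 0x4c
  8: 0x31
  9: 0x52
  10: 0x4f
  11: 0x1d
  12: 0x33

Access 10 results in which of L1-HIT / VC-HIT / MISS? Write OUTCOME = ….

OUTCOME = L1-HIT

0: 0x71 (blk 28, set 0) → MISS  vc=[]
1: 0x1f (blk 7, set 3) → MISS  vc=[]
2: 0x70 (blk 28, set 0) → L1-HIT  vc=[]
3: 0x4c (blk 19, set 3) → MISS  vc=[7]
4: 0x4f (blk 19, set 3) → L1-HIT  vc=[7]
5: 0x72 (blk 28, set 0) → L1-HIT  vc=[7]
6: 0x51 (blk 20, set 0) → MISS  vc=[7, 28]
7: 0x4c (blk 19, set 3) → L1-HIT  vc=[7, 28]
8: 0x31 (blk 12, set 0) → MISS  vc=[7, 28, 20]
9: 0x52 (blk 20, set 0) → VC-HIT  vc=[7, 28, 12]
10: 0x4f (blk 19, set 3) → L1-HIT  vc=[7, 28, 12]
11: 0x1d (blk 7, set 3) → VC-HIT  vc=[19, 28, 12]
12: 0x33 (blk 12, set 0) → VC-HIT  vc=[19, 28, 20]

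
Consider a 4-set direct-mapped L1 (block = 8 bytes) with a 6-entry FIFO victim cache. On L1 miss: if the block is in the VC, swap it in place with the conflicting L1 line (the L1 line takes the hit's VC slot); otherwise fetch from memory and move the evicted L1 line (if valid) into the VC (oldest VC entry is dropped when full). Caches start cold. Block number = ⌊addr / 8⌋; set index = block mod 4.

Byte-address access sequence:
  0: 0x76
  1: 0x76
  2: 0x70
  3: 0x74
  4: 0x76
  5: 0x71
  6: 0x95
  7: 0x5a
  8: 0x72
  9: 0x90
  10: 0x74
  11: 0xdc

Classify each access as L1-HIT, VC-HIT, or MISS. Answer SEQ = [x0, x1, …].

SEQ = [MISS, L1-HIT, L1-HIT, L1-HIT, L1-HIT, L1-HIT, MISS, MISS, VC-HIT, VC-HIT, VC-HIT, MISS]

0: 0x76 (blk 14, set 2) → MISS  vc=[]
1: 0x76 (blk 14, set 2) → L1-HIT  vc=[]
2: 0x70 (blk 14, set 2) → L1-HIT  vc=[]
3: 0x74 (blk 14, set 2) → L1-HIT  vc=[]
4: 0x76 (blk 14, set 2) → L1-HIT  vc=[]
5: 0x71 (blk 14, set 2) → L1-HIT  vc=[]
6: 0x95 (blk 18, set 2) → MISS  vc=[14]
7: 0x5a (blk 11, set 3) → MISS  vc=[14]
8: 0x72 (blk 14, set 2) → VC-HIT  vc=[18]
9: 0x90 (blk 18, set 2) → VC-HIT  vc=[14]
10: 0x74 (blk 14, set 2) → VC-HIT  vc=[18]
11: 0xdc (blk 27, set 3) → MISS  vc=[18, 11]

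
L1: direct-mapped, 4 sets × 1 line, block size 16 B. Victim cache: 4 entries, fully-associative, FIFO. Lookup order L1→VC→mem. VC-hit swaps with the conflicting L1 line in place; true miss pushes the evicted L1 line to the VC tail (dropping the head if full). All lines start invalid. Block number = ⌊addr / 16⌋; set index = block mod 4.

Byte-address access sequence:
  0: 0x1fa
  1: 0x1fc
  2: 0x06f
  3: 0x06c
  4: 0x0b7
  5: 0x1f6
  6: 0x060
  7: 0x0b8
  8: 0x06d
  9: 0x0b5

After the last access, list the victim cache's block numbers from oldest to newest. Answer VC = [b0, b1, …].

#0 0x1fa→b31/s3 MISS; vc=[]
#1 0x1fc→b31/s3 L1-HIT; vc=[]
#2 0x6f→b6/s2 MISS; vc=[]
#3 0x6c→b6/s2 L1-HIT; vc=[]
#4 0xb7→b11/s3 MISS; vc=[31]
#5 0x1f6→b31/s3 VC-HIT; vc=[11]
#6 0x60→b6/s2 L1-HIT; vc=[11]
#7 0xb8→b11/s3 VC-HIT; vc=[31]
#8 0x6d→b6/s2 L1-HIT; vc=[31]
#9 0xb5→b11/s3 L1-HIT; vc=[31]

VC = [31]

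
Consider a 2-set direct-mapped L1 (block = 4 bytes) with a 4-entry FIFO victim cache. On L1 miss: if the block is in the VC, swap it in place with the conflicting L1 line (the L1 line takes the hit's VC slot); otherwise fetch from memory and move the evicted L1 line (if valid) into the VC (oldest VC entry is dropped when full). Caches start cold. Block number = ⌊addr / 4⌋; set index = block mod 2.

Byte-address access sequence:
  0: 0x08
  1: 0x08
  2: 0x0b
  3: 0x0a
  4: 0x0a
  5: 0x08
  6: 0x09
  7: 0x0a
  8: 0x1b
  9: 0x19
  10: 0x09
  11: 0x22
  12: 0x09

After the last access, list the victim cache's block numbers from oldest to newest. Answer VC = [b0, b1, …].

VC = [6, 8]

  [0] addr=0x8 blk=2 s=0: MISS | VC []
  [1] addr=0x8 blk=2 s=0: L1-HIT | VC []
  [2] addr=0xb blk=2 s=0: L1-HIT | VC []
  [3] addr=0xa blk=2 s=0: L1-HIT | VC []
  [4] addr=0xa blk=2 s=0: L1-HIT | VC []
  [5] addr=0x8 blk=2 s=0: L1-HIT | VC []
  [6] addr=0x9 blk=2 s=0: L1-HIT | VC []
  [7] addr=0xa blk=2 s=0: L1-HIT | VC []
  [8] addr=0x1b blk=6 s=0: MISS | VC [2]
  [9] addr=0x19 blk=6 s=0: L1-HIT | VC [2]
  [10] addr=0x9 blk=2 s=0: VC-HIT | VC [6]
  [11] addr=0x22 blk=8 s=0: MISS | VC [6, 2]
  [12] addr=0x9 blk=2 s=0: VC-HIT | VC [6, 8]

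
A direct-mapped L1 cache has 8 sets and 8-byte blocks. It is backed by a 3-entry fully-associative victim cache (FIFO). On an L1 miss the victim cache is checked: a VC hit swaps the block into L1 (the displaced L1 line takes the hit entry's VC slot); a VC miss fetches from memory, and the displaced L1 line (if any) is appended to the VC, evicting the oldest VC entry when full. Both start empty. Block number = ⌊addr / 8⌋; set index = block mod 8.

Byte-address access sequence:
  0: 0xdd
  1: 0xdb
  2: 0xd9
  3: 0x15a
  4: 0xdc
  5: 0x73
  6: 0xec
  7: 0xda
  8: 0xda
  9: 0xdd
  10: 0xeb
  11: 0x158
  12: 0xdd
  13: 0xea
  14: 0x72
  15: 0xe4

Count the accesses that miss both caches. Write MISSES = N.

0: 0xdd (blk 27, set 3) → MISS  vc=[]
1: 0xdb (blk 27, set 3) → L1-HIT  vc=[]
2: 0xd9 (blk 27, set 3) → L1-HIT  vc=[]
3: 0x15a (blk 43, set 3) → MISS  vc=[27]
4: 0xdc (blk 27, set 3) → VC-HIT  vc=[43]
5: 0x73 (blk 14, set 6) → MISS  vc=[43]
6: 0xec (blk 29, set 5) → MISS  vc=[43]
7: 0xda (blk 27, set 3) → L1-HIT  vc=[43]
8: 0xda (blk 27, set 3) → L1-HIT  vc=[43]
9: 0xdd (blk 27, set 3) → L1-HIT  vc=[43]
10: 0xeb (blk 29, set 5) → L1-HIT  vc=[43]
11: 0x158 (blk 43, set 3) → VC-HIT  vc=[27]
12: 0xdd (blk 27, set 3) → VC-HIT  vc=[43]
13: 0xea (blk 29, set 5) → L1-HIT  vc=[43]
14: 0x72 (blk 14, set 6) → L1-HIT  vc=[43]
15: 0xe4 (blk 28, set 4) → MISS  vc=[43]

MISSES = 5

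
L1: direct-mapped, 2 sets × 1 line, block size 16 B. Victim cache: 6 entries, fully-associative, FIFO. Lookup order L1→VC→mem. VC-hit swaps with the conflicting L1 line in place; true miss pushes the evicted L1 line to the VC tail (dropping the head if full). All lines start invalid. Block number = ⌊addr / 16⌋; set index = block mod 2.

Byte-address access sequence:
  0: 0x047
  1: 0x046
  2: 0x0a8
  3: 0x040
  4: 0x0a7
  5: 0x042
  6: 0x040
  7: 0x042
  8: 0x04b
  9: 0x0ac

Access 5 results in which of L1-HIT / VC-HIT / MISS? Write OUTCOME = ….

0: 0x47 (blk 4, set 0) → MISS  vc=[]
1: 0x46 (blk 4, set 0) → L1-HIT  vc=[]
2: 0xa8 (blk 10, set 0) → MISS  vc=[4]
3: 0x40 (blk 4, set 0) → VC-HIT  vc=[10]
4: 0xa7 (blk 10, set 0) → VC-HIT  vc=[4]
5: 0x42 (blk 4, set 0) → VC-HIT  vc=[10]
6: 0x40 (blk 4, set 0) → L1-HIT  vc=[10]
7: 0x42 (blk 4, set 0) → L1-HIT  vc=[10]
8: 0x4b (blk 4, set 0) → L1-HIT  vc=[10]
9: 0xac (blk 10, set 0) → VC-HIT  vc=[4]

OUTCOME = VC-HIT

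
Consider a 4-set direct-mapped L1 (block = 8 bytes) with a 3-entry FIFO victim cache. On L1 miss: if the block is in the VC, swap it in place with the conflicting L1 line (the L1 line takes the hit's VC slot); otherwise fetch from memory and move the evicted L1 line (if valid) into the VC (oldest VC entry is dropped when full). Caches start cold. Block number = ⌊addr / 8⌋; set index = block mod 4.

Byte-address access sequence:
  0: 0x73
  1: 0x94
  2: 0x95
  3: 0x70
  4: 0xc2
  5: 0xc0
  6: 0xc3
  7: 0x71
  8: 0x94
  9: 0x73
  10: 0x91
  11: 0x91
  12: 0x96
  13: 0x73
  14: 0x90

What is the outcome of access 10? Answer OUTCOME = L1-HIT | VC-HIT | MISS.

OUTCOME = VC-HIT

#0 0x73→b14/s2 MISS; vc=[]
#1 0x94→b18/s2 MISS; vc=[14]
#2 0x95→b18/s2 L1-HIT; vc=[14]
#3 0x70→b14/s2 VC-HIT; vc=[18]
#4 0xc2→b24/s0 MISS; vc=[18]
#5 0xc0→b24/s0 L1-HIT; vc=[18]
#6 0xc3→b24/s0 L1-HIT; vc=[18]
#7 0x71→b14/s2 L1-HIT; vc=[18]
#8 0x94→b18/s2 VC-HIT; vc=[14]
#9 0x73→b14/s2 VC-HIT; vc=[18]
#10 0x91→b18/s2 VC-HIT; vc=[14]
#11 0x91→b18/s2 L1-HIT; vc=[14]
#12 0x96→b18/s2 L1-HIT; vc=[14]
#13 0x73→b14/s2 VC-HIT; vc=[18]
#14 0x90→b18/s2 VC-HIT; vc=[14]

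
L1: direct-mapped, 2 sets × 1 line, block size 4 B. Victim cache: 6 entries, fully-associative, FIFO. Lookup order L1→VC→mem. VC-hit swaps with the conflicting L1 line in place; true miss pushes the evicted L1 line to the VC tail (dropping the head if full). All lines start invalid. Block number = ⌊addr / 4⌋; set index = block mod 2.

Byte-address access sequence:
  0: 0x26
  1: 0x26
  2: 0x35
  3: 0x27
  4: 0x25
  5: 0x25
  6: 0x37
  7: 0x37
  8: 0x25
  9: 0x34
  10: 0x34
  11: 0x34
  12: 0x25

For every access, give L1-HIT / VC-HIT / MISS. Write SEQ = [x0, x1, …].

0: 0x26 (blk 9, set 1) → MISS  vc=[]
1: 0x26 (blk 9, set 1) → L1-HIT  vc=[]
2: 0x35 (blk 13, set 1) → MISS  vc=[9]
3: 0x27 (blk 9, set 1) → VC-HIT  vc=[13]
4: 0x25 (blk 9, set 1) → L1-HIT  vc=[13]
5: 0x25 (blk 9, set 1) → L1-HIT  vc=[13]
6: 0x37 (blk 13, set 1) → VC-HIT  vc=[9]
7: 0x37 (blk 13, set 1) → L1-HIT  vc=[9]
8: 0x25 (blk 9, set 1) → VC-HIT  vc=[13]
9: 0x34 (blk 13, set 1) → VC-HIT  vc=[9]
10: 0x34 (blk 13, set 1) → L1-HIT  vc=[9]
11: 0x34 (blk 13, set 1) → L1-HIT  vc=[9]
12: 0x25 (blk 9, set 1) → VC-HIT  vc=[13]

SEQ = [MISS, L1-HIT, MISS, VC-HIT, L1-HIT, L1-HIT, VC-HIT, L1-HIT, VC-HIT, VC-HIT, L1-HIT, L1-HIT, VC-HIT]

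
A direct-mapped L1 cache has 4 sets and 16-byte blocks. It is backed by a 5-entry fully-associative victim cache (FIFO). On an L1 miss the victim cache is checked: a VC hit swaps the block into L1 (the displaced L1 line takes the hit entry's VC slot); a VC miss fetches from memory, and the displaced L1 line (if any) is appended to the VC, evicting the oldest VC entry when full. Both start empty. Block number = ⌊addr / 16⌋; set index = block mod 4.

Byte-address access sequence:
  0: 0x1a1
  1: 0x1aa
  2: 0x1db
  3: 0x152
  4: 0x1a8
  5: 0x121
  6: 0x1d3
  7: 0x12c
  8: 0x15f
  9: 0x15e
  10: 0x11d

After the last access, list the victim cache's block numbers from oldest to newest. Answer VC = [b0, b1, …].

VC = [29, 26, 21]

#0 0x1a1→b26/s2 MISS; vc=[]
#1 0x1aa→b26/s2 L1-HIT; vc=[]
#2 0x1db→b29/s1 MISS; vc=[]
#3 0x152→b21/s1 MISS; vc=[29]
#4 0x1a8→b26/s2 L1-HIT; vc=[29]
#5 0x121→b18/s2 MISS; vc=[29,26]
#6 0x1d3→b29/s1 VC-HIT; vc=[21,26]
#7 0x12c→b18/s2 L1-HIT; vc=[21,26]
#8 0x15f→b21/s1 VC-HIT; vc=[29,26]
#9 0x15e→b21/s1 L1-HIT; vc=[29,26]
#10 0x11d→b17/s1 MISS; vc=[29,26,21]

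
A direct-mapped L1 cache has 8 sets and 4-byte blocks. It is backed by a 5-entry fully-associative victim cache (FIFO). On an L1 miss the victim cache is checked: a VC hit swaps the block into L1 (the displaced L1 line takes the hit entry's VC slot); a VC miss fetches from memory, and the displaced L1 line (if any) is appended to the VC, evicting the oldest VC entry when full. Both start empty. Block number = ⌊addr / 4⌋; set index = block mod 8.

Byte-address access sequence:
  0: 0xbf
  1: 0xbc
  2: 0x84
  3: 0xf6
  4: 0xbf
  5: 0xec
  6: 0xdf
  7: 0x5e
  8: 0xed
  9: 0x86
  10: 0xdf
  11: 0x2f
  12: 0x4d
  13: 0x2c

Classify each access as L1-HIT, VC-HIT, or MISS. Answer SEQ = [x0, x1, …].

SEQ = [MISS, L1-HIT, MISS, MISS, L1-HIT, MISS, MISS, MISS, L1-HIT, L1-HIT, VC-HIT, MISS, MISS, VC-HIT]

0: 0xbf (blk 47, set 7) → MISS  vc=[]
1: 0xbc (blk 47, set 7) → L1-HIT  vc=[]
2: 0x84 (blk 33, set 1) → MISS  vc=[]
3: 0xf6 (blk 61, set 5) → MISS  vc=[]
4: 0xbf (blk 47, set 7) → L1-HIT  vc=[]
5: 0xec (blk 59, set 3) → MISS  vc=[]
6: 0xdf (blk 55, set 7) → MISS  vc=[47]
7: 0x5e (blk 23, set 7) → MISS  vc=[47, 55]
8: 0xed (blk 59, set 3) → L1-HIT  vc=[47, 55]
9: 0x86 (blk 33, set 1) → L1-HIT  vc=[47, 55]
10: 0xdf (blk 55, set 7) → VC-HIT  vc=[47, 23]
11: 0x2f (blk 11, set 3) → MISS  vc=[47, 23, 59]
12: 0x4d (blk 19, set 3) → MISS  vc=[47, 23, 59, 11]
13: 0x2c (blk 11, set 3) → VC-HIT  vc=[47, 23, 59, 19]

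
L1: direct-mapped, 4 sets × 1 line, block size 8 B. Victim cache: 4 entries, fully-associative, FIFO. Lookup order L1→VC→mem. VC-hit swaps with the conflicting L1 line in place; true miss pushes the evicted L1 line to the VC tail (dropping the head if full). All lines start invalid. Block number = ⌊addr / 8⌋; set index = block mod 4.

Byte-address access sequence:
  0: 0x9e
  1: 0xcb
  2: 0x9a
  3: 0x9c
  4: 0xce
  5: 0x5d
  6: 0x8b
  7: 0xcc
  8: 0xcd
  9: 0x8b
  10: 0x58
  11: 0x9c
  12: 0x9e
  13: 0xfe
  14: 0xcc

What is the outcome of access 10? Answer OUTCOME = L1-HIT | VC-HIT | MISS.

OUTCOME = L1-HIT

0: 0x9e (blk 19, set 3) → MISS  vc=[]
1: 0xcb (blk 25, set 1) → MISS  vc=[]
2: 0x9a (blk 19, set 3) → L1-HIT  vc=[]
3: 0x9c (blk 19, set 3) → L1-HIT  vc=[]
4: 0xce (blk 25, set 1) → L1-HIT  vc=[]
5: 0x5d (blk 11, set 3) → MISS  vc=[19]
6: 0x8b (blk 17, set 1) → MISS  vc=[19, 25]
7: 0xcc (blk 25, set 1) → VC-HIT  vc=[19, 17]
8: 0xcd (blk 25, set 1) → L1-HIT  vc=[19, 17]
9: 0x8b (blk 17, set 1) → VC-HIT  vc=[19, 25]
10: 0x58 (blk 11, set 3) → L1-HIT  vc=[19, 25]
11: 0x9c (blk 19, set 3) → VC-HIT  vc=[11, 25]
12: 0x9e (blk 19, set 3) → L1-HIT  vc=[11, 25]
13: 0xfe (blk 31, set 3) → MISS  vc=[11, 25, 19]
14: 0xcc (blk 25, set 1) → VC-HIT  vc=[11, 17, 19]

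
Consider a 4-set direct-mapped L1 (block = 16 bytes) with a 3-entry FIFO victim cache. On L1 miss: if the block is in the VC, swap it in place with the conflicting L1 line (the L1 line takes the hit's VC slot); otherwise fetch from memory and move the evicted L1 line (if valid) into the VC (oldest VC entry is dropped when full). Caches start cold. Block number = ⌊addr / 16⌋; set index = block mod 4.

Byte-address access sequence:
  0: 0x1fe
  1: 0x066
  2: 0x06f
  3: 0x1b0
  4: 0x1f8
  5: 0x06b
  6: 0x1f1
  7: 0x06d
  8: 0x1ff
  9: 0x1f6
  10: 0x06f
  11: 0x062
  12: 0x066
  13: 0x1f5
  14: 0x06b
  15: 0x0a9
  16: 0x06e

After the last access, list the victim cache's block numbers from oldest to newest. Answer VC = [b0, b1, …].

#0 0x1fe→b31/s3 MISS; vc=[]
#1 0x66→b6/s2 MISS; vc=[]
#2 0x6f→b6/s2 L1-HIT; vc=[]
#3 0x1b0→b27/s3 MISS; vc=[31]
#4 0x1f8→b31/s3 VC-HIT; vc=[27]
#5 0x6b→b6/s2 L1-HIT; vc=[27]
#6 0x1f1→b31/s3 L1-HIT; vc=[27]
#7 0x6d→b6/s2 L1-HIT; vc=[27]
#8 0x1ff→b31/s3 L1-HIT; vc=[27]
#9 0x1f6→b31/s3 L1-HIT; vc=[27]
#10 0x6f→b6/s2 L1-HIT; vc=[27]
#11 0x62→b6/s2 L1-HIT; vc=[27]
#12 0x66→b6/s2 L1-HIT; vc=[27]
#13 0x1f5→b31/s3 L1-HIT; vc=[27]
#14 0x6b→b6/s2 L1-HIT; vc=[27]
#15 0xa9→b10/s2 MISS; vc=[27,6]
#16 0x6e→b6/s2 VC-HIT; vc=[27,10]

VC = [27, 10]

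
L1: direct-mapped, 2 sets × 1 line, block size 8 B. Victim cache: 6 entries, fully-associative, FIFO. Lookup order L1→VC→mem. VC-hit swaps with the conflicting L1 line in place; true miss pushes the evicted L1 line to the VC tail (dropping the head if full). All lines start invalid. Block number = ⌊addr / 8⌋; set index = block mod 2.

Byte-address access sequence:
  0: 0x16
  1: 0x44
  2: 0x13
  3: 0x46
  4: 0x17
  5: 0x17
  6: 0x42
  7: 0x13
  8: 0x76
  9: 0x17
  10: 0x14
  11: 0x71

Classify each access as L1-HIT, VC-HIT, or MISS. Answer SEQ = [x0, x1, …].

SEQ = [MISS, MISS, VC-HIT, VC-HIT, VC-HIT, L1-HIT, VC-HIT, VC-HIT, MISS, VC-HIT, L1-HIT, VC-HIT]

#0 0x16→b2/s0 MISS; vc=[]
#1 0x44→b8/s0 MISS; vc=[2]
#2 0x13→b2/s0 VC-HIT; vc=[8]
#3 0x46→b8/s0 VC-HIT; vc=[2]
#4 0x17→b2/s0 VC-HIT; vc=[8]
#5 0x17→b2/s0 L1-HIT; vc=[8]
#6 0x42→b8/s0 VC-HIT; vc=[2]
#7 0x13→b2/s0 VC-HIT; vc=[8]
#8 0x76→b14/s0 MISS; vc=[8,2]
#9 0x17→b2/s0 VC-HIT; vc=[8,14]
#10 0x14→b2/s0 L1-HIT; vc=[8,14]
#11 0x71→b14/s0 VC-HIT; vc=[8,2]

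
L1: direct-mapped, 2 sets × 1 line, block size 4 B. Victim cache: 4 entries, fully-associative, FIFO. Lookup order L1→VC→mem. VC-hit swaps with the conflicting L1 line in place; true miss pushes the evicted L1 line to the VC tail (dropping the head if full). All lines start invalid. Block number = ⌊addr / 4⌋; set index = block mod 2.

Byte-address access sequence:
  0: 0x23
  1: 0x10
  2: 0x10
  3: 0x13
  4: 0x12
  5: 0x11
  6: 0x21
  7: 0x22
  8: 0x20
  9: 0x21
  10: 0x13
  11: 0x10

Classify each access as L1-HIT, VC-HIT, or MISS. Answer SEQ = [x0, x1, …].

SEQ = [MISS, MISS, L1-HIT, L1-HIT, L1-HIT, L1-HIT, VC-HIT, L1-HIT, L1-HIT, L1-HIT, VC-HIT, L1-HIT]

0: 0x23 (blk 8, set 0) → MISS  vc=[]
1: 0x10 (blk 4, set 0) → MISS  vc=[8]
2: 0x10 (blk 4, set 0) → L1-HIT  vc=[8]
3: 0x13 (blk 4, set 0) → L1-HIT  vc=[8]
4: 0x12 (blk 4, set 0) → L1-HIT  vc=[8]
5: 0x11 (blk 4, set 0) → L1-HIT  vc=[8]
6: 0x21 (blk 8, set 0) → VC-HIT  vc=[4]
7: 0x22 (blk 8, set 0) → L1-HIT  vc=[4]
8: 0x20 (blk 8, set 0) → L1-HIT  vc=[4]
9: 0x21 (blk 8, set 0) → L1-HIT  vc=[4]
10: 0x13 (blk 4, set 0) → VC-HIT  vc=[8]
11: 0x10 (blk 4, set 0) → L1-HIT  vc=[8]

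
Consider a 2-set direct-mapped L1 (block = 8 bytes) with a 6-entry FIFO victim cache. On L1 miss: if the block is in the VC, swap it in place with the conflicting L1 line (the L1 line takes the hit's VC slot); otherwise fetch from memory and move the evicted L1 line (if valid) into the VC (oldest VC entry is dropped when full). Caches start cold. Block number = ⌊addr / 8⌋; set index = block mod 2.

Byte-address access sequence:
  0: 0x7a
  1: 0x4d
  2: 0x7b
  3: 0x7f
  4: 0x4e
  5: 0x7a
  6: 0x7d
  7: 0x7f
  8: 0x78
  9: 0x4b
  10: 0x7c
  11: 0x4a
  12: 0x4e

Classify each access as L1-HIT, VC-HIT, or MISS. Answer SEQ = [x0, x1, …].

SEQ = [MISS, MISS, VC-HIT, L1-HIT, VC-HIT, VC-HIT, L1-HIT, L1-HIT, L1-HIT, VC-HIT, VC-HIT, VC-HIT, L1-HIT]

#0 0x7a→b15/s1 MISS; vc=[]
#1 0x4d→b9/s1 MISS; vc=[15]
#2 0x7b→b15/s1 VC-HIT; vc=[9]
#3 0x7f→b15/s1 L1-HIT; vc=[9]
#4 0x4e→b9/s1 VC-HIT; vc=[15]
#5 0x7a→b15/s1 VC-HIT; vc=[9]
#6 0x7d→b15/s1 L1-HIT; vc=[9]
#7 0x7f→b15/s1 L1-HIT; vc=[9]
#8 0x78→b15/s1 L1-HIT; vc=[9]
#9 0x4b→b9/s1 VC-HIT; vc=[15]
#10 0x7c→b15/s1 VC-HIT; vc=[9]
#11 0x4a→b9/s1 VC-HIT; vc=[15]
#12 0x4e→b9/s1 L1-HIT; vc=[15]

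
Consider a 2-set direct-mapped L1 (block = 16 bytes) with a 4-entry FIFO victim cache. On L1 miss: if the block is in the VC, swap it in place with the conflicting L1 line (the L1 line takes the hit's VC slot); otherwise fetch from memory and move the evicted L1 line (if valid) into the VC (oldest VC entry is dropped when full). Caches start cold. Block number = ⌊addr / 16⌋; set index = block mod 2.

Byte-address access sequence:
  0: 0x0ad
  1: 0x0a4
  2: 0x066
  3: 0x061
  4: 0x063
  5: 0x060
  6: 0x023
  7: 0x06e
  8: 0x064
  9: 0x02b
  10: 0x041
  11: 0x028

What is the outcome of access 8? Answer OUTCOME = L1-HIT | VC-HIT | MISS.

0: 0xad (blk 10, set 0) → MISS  vc=[]
1: 0xa4 (blk 10, set 0) → L1-HIT  vc=[]
2: 0x66 (blk 6, set 0) → MISS  vc=[10]
3: 0x61 (blk 6, set 0) → L1-HIT  vc=[10]
4: 0x63 (blk 6, set 0) → L1-HIT  vc=[10]
5: 0x60 (blk 6, set 0) → L1-HIT  vc=[10]
6: 0x23 (blk 2, set 0) → MISS  vc=[10, 6]
7: 0x6e (blk 6, set 0) → VC-HIT  vc=[10, 2]
8: 0x64 (blk 6, set 0) → L1-HIT  vc=[10, 2]
9: 0x2b (blk 2, set 0) → VC-HIT  vc=[10, 6]
10: 0x41 (blk 4, set 0) → MISS  vc=[10, 6, 2]
11: 0x28 (blk 2, set 0) → VC-HIT  vc=[10, 6, 4]

OUTCOME = L1-HIT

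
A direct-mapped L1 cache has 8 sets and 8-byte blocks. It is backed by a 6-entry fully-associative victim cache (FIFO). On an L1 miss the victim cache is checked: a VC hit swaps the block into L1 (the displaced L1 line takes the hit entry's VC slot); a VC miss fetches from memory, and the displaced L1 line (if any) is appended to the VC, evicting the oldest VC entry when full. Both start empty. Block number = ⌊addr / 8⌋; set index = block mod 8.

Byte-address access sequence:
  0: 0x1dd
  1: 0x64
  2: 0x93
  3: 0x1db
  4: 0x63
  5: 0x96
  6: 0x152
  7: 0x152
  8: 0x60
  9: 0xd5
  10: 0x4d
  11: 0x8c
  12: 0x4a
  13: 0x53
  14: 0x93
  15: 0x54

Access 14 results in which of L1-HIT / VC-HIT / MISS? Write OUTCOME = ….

#0 0x1dd→b59/s3 MISS; vc=[]
#1 0x64→b12/s4 MISS; vc=[]
#2 0x93→b18/s2 MISS; vc=[]
#3 0x1db→b59/s3 L1-HIT; vc=[]
#4 0x63→b12/s4 L1-HIT; vc=[]
#5 0x96→b18/s2 L1-HIT; vc=[]
#6 0x152→b42/s2 MISS; vc=[18]
#7 0x152→b42/s2 L1-HIT; vc=[18]
#8 0x60→b12/s4 L1-HIT; vc=[18]
#9 0xd5→b26/s2 MISS; vc=[18,42]
#10 0x4d→b9/s1 MISS; vc=[18,42]
#11 0x8c→b17/s1 MISS; vc=[18,42,9]
#12 0x4a→b9/s1 VC-HIT; vc=[18,42,17]
#13 0x53→b10/s2 MISS; vc=[18,42,17,26]
#14 0x93→b18/s2 VC-HIT; vc=[10,42,17,26]
#15 0x54→b10/s2 VC-HIT; vc=[18,42,17,26]

OUTCOME = VC-HIT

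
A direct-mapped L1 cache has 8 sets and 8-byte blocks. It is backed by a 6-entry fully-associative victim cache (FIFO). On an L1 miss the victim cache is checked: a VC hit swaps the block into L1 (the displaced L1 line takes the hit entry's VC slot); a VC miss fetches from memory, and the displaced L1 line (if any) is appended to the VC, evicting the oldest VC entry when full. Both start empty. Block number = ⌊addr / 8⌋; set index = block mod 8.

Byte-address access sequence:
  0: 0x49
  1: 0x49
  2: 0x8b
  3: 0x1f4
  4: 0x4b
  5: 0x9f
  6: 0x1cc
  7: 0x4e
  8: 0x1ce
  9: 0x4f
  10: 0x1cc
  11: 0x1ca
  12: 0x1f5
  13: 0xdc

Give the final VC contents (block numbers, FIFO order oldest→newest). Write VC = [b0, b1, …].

VC = [17, 9, 19]

0: 0x49 (blk 9, set 1) → MISS  vc=[]
1: 0x49 (blk 9, set 1) → L1-HIT  vc=[]
2: 0x8b (blk 17, set 1) → MISS  vc=[9]
3: 0x1f4 (blk 62, set 6) → MISS  vc=[9]
4: 0x4b (blk 9, set 1) → VC-HIT  vc=[17]
5: 0x9f (blk 19, set 3) → MISS  vc=[17]
6: 0x1cc (blk 57, set 1) → MISS  vc=[17, 9]
7: 0x4e (blk 9, set 1) → VC-HIT  vc=[17, 57]
8: 0x1ce (blk 57, set 1) → VC-HIT  vc=[17, 9]
9: 0x4f (blk 9, set 1) → VC-HIT  vc=[17, 57]
10: 0x1cc (blk 57, set 1) → VC-HIT  vc=[17, 9]
11: 0x1ca (blk 57, set 1) → L1-HIT  vc=[17, 9]
12: 0x1f5 (blk 62, set 6) → L1-HIT  vc=[17, 9]
13: 0xdc (blk 27, set 3) → MISS  vc=[17, 9, 19]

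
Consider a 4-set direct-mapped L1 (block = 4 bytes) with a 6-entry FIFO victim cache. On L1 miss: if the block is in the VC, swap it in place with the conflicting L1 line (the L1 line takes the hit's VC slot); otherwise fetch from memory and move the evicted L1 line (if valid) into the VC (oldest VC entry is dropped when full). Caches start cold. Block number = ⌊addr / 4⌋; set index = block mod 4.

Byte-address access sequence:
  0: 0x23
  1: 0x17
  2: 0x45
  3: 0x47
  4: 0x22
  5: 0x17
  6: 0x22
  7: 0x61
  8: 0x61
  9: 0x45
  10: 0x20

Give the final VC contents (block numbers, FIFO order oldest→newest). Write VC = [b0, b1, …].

0: 0x23 (blk 8, set 0) → MISS  vc=[]
1: 0x17 (blk 5, set 1) → MISS  vc=[]
2: 0x45 (blk 17, set 1) → MISS  vc=[5]
3: 0x47 (blk 17, set 1) → L1-HIT  vc=[5]
4: 0x22 (blk 8, set 0) → L1-HIT  vc=[5]
5: 0x17 (blk 5, set 1) → VC-HIT  vc=[17]
6: 0x22 (blk 8, set 0) → L1-HIT  vc=[17]
7: 0x61 (blk 24, set 0) → MISS  vc=[17, 8]
8: 0x61 (blk 24, set 0) → L1-HIT  vc=[17, 8]
9: 0x45 (blk 17, set 1) → VC-HIT  vc=[5, 8]
10: 0x20 (blk 8, set 0) → VC-HIT  vc=[5, 24]

VC = [5, 24]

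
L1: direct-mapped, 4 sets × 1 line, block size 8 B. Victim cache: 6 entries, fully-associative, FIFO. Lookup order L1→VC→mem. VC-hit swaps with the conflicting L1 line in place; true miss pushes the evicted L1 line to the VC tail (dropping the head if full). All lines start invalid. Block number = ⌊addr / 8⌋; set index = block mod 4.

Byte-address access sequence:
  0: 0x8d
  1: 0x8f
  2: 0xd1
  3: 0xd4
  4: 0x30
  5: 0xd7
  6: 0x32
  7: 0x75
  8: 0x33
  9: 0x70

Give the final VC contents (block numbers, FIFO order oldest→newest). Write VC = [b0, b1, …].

VC = [26, 6]

  [0] addr=0x8d blk=17 s=1: MISS | VC []
  [1] addr=0x8f blk=17 s=1: L1-HIT | VC []
  [2] addr=0xd1 blk=26 s=2: MISS | VC []
  [3] addr=0xd4 blk=26 s=2: L1-HIT | VC []
  [4] addr=0x30 blk=6 s=2: MISS | VC [26]
  [5] addr=0xd7 blk=26 s=2: VC-HIT | VC [6]
  [6] addr=0x32 blk=6 s=2: VC-HIT | VC [26]
  [7] addr=0x75 blk=14 s=2: MISS | VC [26, 6]
  [8] addr=0x33 blk=6 s=2: VC-HIT | VC [26, 14]
  [9] addr=0x70 blk=14 s=2: VC-HIT | VC [26, 6]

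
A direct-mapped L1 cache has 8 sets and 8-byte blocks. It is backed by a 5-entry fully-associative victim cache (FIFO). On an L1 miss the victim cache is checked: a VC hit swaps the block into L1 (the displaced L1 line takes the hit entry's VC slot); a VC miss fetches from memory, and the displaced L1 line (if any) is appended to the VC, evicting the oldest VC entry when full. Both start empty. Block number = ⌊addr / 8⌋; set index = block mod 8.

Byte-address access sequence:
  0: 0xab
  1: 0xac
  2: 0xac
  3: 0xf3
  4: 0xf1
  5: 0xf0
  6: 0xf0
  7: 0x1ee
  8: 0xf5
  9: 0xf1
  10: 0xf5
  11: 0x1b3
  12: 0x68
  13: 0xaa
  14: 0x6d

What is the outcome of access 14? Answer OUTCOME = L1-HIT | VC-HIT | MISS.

OUTCOME = VC-HIT

#0 0xab→b21/s5 MISS; vc=[]
#1 0xac→b21/s5 L1-HIT; vc=[]
#2 0xac→b21/s5 L1-HIT; vc=[]
#3 0xf3→b30/s6 MISS; vc=[]
#4 0xf1→b30/s6 L1-HIT; vc=[]
#5 0xf0→b30/s6 L1-HIT; vc=[]
#6 0xf0→b30/s6 L1-HIT; vc=[]
#7 0x1ee→b61/s5 MISS; vc=[21]
#8 0xf5→b30/s6 L1-HIT; vc=[21]
#9 0xf1→b30/s6 L1-HIT; vc=[21]
#10 0xf5→b30/s6 L1-HIT; vc=[21]
#11 0x1b3→b54/s6 MISS; vc=[21,30]
#12 0x68→b13/s5 MISS; vc=[21,30,61]
#13 0xaa→b21/s5 VC-HIT; vc=[13,30,61]
#14 0x6d→b13/s5 VC-HIT; vc=[21,30,61]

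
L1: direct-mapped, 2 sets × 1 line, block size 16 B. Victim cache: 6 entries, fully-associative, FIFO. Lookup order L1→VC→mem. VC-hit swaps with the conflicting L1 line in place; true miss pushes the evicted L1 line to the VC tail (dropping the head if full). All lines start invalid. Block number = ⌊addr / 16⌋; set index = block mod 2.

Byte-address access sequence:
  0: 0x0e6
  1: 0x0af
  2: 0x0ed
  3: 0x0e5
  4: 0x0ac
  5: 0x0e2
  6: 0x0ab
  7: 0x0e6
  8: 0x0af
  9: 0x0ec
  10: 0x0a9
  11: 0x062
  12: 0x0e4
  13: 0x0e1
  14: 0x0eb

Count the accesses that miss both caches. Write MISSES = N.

MISSES = 3

  [0] addr=0xe6 blk=14 s=0: MISS | VC []
  [1] addr=0xaf blk=10 s=0: MISS | VC [14]
  [2] addr=0xed blk=14 s=0: VC-HIT | VC [10]
  [3] addr=0xe5 blk=14 s=0: L1-HIT | VC [10]
  [4] addr=0xac blk=10 s=0: VC-HIT | VC [14]
  [5] addr=0xe2 blk=14 s=0: VC-HIT | VC [10]
  [6] addr=0xab blk=10 s=0: VC-HIT | VC [14]
  [7] addr=0xe6 blk=14 s=0: VC-HIT | VC [10]
  [8] addr=0xaf blk=10 s=0: VC-HIT | VC [14]
  [9] addr=0xec blk=14 s=0: VC-HIT | VC [10]
  [10] addr=0xa9 blk=10 s=0: VC-HIT | VC [14]
  [11] addr=0x62 blk=6 s=0: MISS | VC [14, 10]
  [12] addr=0xe4 blk=14 s=0: VC-HIT | VC [6, 10]
  [13] addr=0xe1 blk=14 s=0: L1-HIT | VC [6, 10]
  [14] addr=0xeb blk=14 s=0: L1-HIT | VC [6, 10]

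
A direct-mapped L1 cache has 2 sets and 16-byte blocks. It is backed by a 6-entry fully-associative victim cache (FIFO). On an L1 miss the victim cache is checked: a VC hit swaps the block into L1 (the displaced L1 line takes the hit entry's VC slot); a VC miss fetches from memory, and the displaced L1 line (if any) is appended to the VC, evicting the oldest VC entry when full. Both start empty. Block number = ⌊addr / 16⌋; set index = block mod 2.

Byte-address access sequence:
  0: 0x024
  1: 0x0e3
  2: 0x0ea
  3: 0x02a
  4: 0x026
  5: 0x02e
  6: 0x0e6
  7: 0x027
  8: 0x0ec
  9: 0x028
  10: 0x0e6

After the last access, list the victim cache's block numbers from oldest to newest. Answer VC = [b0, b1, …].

VC = [2]

0: 0x24 (blk 2, set 0) → MISS  vc=[]
1: 0xe3 (blk 14, set 0) → MISS  vc=[2]
2: 0xea (blk 14, set 0) → L1-HIT  vc=[2]
3: 0x2a (blk 2, set 0) → VC-HIT  vc=[14]
4: 0x26 (blk 2, set 0) → L1-HIT  vc=[14]
5: 0x2e (blk 2, set 0) → L1-HIT  vc=[14]
6: 0xe6 (blk 14, set 0) → VC-HIT  vc=[2]
7: 0x27 (blk 2, set 0) → VC-HIT  vc=[14]
8: 0xec (blk 14, set 0) → VC-HIT  vc=[2]
9: 0x28 (blk 2, set 0) → VC-HIT  vc=[14]
10: 0xe6 (blk 14, set 0) → VC-HIT  vc=[2]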